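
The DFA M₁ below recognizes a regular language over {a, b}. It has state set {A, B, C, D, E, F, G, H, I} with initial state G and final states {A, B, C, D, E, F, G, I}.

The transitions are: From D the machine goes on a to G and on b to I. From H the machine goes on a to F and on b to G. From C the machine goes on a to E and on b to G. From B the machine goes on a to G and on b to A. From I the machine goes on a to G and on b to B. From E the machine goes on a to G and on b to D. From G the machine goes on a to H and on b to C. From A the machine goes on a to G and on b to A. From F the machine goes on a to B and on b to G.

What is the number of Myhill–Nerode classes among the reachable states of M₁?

4

P0 = {A,B,C,D,E,F,G,I} | {H}.
Split {A,B,C,D,E,F,G,I} by δ(·,a) → {A,B,C,D,E,F,I} and {G}.
Refine {A,B,C,D,E,F,I} on symbol a: members go to different blocks, giving {A,B,D,E,I} and {C,F}.
The partition is now stable with 4 blocks: {A,B,D,E,I} | {H} | {G} | {C,F}.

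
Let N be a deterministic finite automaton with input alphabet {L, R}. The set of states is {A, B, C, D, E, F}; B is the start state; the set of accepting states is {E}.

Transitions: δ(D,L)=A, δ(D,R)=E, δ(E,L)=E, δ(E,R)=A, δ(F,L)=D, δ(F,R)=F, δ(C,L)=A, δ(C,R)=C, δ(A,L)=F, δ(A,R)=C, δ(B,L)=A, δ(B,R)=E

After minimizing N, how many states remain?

Start with accepting vs non-accepting: {E} | {A,B,C,D,F}.
Split {A,B,C,D,F} by δ(·,R) → {A,C,F} and {B,D}.
Refine {A,C,F} on symbol L: members go to different blocks, giving {A,C} and {F}.
Split {A,C} by δ(·,L) → {A} and {C}.
Stable partition: {E} | {A} | {B,D} | {F} | {C} — 5 equivalence classes.

5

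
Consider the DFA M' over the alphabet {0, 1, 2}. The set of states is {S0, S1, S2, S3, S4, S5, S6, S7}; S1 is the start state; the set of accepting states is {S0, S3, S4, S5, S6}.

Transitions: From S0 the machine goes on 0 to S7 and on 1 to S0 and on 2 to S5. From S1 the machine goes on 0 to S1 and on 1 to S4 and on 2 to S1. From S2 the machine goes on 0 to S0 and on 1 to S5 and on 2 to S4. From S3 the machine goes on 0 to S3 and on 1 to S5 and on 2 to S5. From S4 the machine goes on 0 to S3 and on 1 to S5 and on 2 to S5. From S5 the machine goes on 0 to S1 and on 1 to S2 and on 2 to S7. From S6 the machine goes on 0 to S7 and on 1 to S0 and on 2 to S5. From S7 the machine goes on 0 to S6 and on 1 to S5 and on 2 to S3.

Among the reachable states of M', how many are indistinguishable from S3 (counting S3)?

2

All states are reachable from the start state.
Initial partition by acceptance: {S0,S3,S4,S5,S6} | {S1,S2,S7}.
Refine {S0,S3,S4,S5,S6} on symbol 0: members go to different blocks, giving {S0,S5,S6} and {S3,S4}.
On input 1, block {S0,S5,S6} splits into {S0,S6} and {S5}.
On input 0, block {S1,S2,S7} splits into {S2,S7} and {S1}.
The partition is now stable with 5 blocks: {S0,S6} | {S2,S7} | {S3,S4} | {S5} | {S1}.
The equivalence class containing S3 is {S3,S4}, of size 2.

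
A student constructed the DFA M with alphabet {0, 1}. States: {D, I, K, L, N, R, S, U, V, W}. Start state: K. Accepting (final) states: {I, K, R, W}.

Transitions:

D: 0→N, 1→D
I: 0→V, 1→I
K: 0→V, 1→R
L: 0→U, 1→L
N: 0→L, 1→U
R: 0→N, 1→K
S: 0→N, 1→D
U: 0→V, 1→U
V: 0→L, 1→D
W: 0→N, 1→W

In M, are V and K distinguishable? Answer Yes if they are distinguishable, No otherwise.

Yes

Reachable states from the start: {D,K,L,N,R,U,V}. Unreachable: {I,S,W} — drop them.
Initial partition by acceptance: {K,R} | {D,L,N,U,V}.
No further refinement is possible. Final partition (2 blocks): {K,R} | {D,L,N,U,V}.
V and K end up in different blocks, so they are distinguishable. For instance, the string 'ε' is accepted from only K.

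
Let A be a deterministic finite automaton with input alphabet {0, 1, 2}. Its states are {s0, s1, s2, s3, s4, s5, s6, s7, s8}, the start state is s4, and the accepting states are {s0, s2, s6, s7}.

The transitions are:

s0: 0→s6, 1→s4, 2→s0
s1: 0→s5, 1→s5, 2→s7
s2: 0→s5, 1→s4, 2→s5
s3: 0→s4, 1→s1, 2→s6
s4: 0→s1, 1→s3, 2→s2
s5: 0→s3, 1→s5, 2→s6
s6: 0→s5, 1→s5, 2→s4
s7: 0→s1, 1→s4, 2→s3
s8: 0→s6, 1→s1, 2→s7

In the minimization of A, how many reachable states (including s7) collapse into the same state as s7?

Reachable states from the start: {s1,s2,s3,s4,s5,s6,s7}. Unreachable: {s0,s8} — drop them.
Start with accepting vs non-accepting: {s2,s6,s7} | {s1,s3,s4,s5}.
No further refinement is possible. Final partition (2 blocks): {s2,s6,s7} | {s1,s3,s4,s5}.
The equivalence class containing s7 is {s2,s6,s7}, of size 3.

3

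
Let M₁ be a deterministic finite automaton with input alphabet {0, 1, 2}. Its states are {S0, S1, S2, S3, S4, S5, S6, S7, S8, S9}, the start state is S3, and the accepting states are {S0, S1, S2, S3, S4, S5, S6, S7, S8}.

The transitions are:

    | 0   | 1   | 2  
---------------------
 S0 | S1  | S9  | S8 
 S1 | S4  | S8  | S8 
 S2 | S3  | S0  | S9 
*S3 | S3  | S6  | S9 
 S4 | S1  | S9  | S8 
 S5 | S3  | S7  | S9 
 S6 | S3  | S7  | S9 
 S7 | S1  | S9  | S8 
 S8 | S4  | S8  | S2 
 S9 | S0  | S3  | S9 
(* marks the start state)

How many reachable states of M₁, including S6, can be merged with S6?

First remove the unreachable states {S5}; 9 states remain.
Start with accepting vs non-accepting: {S0,S1,S2,S3,S4,S6,S7,S8} | {S9}.
On input 1, block {S0,S1,S2,S3,S4,S6,S7,S8} splits into {S1,S2,S3,S6,S8} and {S0,S4,S7}.
On input 0, block {S1,S2,S3,S6,S8} splits into {S2,S3,S6} and {S1,S8}.
Refine {S2,S3,S6} on symbol 1: members go to different blocks, giving {S2,S6} and {S3}.
Refine {S1,S8} on symbol 2: members go to different blocks, giving {S1} and {S8}.
The partition is now stable with 6 blocks: {S2,S6} | {S9} | {S0,S4,S7} | {S1} | {S3} | {S8}.
State S6 belongs to the block {S2,S6}, which has 2 states.

2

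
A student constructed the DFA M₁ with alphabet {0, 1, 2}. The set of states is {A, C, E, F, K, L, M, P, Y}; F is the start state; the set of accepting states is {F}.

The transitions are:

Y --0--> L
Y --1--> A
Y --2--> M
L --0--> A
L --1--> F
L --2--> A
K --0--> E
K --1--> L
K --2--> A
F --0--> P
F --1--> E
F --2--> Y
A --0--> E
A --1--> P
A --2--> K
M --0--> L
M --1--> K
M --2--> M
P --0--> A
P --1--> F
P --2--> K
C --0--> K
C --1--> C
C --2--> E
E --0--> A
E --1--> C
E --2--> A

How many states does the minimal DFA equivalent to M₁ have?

6

All states are reachable from the start state.
Start with accepting vs non-accepting: {F} | {A,C,E,K,L,M,P,Y}.
Split {A,C,E,K,L,M,P,Y} by δ(·,1) → {A,C,E,K,M,Y} and {L,P}.
Refine {A,C,E,K,M,Y} on symbol 0: members go to different blocks, giving {A,C,E,K} and {M,Y}.
On input 1, block {A,C,E,K} splits into {A,K} and {C,E}.
Refine {C,E} on symbol 2: members go to different blocks, giving {C} and {E}.
The partition is now stable with 6 blocks: {F} | {A,K} | {L,P} | {M,Y} | {C} | {E}.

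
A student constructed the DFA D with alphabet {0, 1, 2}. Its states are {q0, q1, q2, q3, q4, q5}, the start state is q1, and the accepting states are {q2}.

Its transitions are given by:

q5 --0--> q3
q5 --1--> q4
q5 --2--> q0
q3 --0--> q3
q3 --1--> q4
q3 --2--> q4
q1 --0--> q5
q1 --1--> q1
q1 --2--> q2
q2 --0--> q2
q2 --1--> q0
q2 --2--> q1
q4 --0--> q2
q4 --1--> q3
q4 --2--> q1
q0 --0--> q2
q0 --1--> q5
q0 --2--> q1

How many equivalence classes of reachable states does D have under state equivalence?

4

All states are reachable from the start state.
Start with accepting vs non-accepting: {q2} | {q0,q1,q3,q4,q5}.
On input 0, block {q0,q1,q3,q4,q5} splits into {q1,q3,q5} and {q0,q4}.
Refine {q1,q3,q5} on symbol 1: members go to different blocks, giving {q3,q5} and {q1}.
Stable partition: {q2} | {q3,q5} | {q0,q4} | {q1} — 4 equivalence classes.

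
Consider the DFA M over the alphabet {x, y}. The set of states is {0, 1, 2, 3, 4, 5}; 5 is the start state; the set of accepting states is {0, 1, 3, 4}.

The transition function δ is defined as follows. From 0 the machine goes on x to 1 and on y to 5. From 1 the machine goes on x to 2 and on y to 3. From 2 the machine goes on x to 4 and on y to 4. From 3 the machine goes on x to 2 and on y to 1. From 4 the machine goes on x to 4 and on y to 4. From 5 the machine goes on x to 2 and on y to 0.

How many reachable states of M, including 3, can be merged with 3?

2

Every state is reachable, so we keep all 6.
Initial partition by acceptance: {0,1,3,4} | {2,5}.
Split {0,1,3,4} by δ(·,x) → {0,4} and {1,3}.
Refine {0,4} on symbol x: members go to different blocks, giving {0} and {4}.
On input x, block {2,5} splits into {2} and {5}.
The partition is now stable with 5 blocks: {0} | {2} | {1,3} | {4} | {5}.
State 3 belongs to the block {1,3}, which has 2 states.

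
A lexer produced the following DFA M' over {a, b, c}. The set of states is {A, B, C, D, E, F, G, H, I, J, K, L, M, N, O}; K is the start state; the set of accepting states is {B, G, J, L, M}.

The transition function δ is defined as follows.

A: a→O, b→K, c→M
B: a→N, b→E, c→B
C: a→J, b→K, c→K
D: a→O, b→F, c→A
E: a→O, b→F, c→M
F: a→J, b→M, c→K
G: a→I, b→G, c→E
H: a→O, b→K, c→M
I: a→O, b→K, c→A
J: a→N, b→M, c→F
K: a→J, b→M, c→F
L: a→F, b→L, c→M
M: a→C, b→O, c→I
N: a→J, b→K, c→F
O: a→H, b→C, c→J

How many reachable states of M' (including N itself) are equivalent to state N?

2

States {B,D,E,G,L} cannot be reached from the start state, so discard them.
Initial partition by acceptance: {J,M} | {A,C,F,H,I,K,N,O}.
On input b, block {J,M} splits into {J} and {M}.
Split {A,C,F,H,I,K,N,O} by δ(·,a) → {A,H,I,O} and {C,F,K,N}.
Refine {A,H,I,O} on symbol c: members go to different blocks, giving {A,H} and {I} and {O}.
Refine {C,F,K,N} on symbol b: members go to different blocks, giving {C,N} and {F,K}.
No further refinement is possible. Final partition (7 blocks): {J} | {A,H} | {M} | {C,N} | {I} | {O} | {F,K}.
State N belongs to the block {C,N}, which has 2 states.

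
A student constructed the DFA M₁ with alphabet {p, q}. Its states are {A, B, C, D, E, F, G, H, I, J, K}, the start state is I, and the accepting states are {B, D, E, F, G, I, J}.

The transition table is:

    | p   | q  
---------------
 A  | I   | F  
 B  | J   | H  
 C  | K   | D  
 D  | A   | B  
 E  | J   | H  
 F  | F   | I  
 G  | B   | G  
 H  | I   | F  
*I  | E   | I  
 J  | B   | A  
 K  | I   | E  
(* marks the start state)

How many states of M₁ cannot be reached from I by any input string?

BFS from I reaches {A, B, E, F, H, I, J}; the 4 state(s) C, D, G, K are never visited.

4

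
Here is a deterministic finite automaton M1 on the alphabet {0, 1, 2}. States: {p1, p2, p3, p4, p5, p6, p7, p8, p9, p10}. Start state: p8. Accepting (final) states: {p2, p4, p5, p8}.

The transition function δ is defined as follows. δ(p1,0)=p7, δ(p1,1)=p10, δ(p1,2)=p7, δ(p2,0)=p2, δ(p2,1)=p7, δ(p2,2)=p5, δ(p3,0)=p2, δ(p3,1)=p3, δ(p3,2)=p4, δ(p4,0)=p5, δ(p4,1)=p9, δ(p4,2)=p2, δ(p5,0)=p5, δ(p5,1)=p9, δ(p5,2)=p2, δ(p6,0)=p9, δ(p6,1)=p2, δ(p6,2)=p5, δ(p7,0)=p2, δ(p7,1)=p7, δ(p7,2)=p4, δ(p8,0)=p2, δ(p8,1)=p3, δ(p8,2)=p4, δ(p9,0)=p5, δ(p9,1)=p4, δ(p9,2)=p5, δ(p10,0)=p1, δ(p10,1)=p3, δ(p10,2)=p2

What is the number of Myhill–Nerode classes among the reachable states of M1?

4

Reachable states from the start: {p2,p3,p4,p5,p7,p8,p9}. Unreachable: {p1,p6,p10} — drop them.
Initial partition by acceptance: {p2,p4,p5,p8} | {p3,p7,p9}.
Refine {p3,p7,p9} on symbol 1: members go to different blocks, giving {p3,p7} and {p9}.
Refine {p2,p4,p5,p8} on symbol 1: members go to different blocks, giving {p2,p8} and {p4,p5}.
Stable partition: {p2,p8} | {p3,p7} | {p9} | {p4,p5} — 4 equivalence classes.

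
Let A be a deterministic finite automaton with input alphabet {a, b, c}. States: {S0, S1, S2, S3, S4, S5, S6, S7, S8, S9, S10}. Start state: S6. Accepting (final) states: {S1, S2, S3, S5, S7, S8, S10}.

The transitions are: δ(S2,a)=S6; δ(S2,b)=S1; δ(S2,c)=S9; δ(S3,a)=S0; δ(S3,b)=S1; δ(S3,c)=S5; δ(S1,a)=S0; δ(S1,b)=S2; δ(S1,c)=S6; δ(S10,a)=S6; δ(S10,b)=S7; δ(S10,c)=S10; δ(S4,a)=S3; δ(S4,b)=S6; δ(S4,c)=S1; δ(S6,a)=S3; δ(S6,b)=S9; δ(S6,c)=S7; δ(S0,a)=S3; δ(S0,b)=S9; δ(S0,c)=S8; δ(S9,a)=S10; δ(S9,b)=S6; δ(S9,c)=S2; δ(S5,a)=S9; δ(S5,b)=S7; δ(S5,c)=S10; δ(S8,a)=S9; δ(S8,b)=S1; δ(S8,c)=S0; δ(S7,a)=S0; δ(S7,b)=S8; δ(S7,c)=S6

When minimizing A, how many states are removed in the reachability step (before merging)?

No path from S6 leads to S4; the other 10 states are all reachable.

1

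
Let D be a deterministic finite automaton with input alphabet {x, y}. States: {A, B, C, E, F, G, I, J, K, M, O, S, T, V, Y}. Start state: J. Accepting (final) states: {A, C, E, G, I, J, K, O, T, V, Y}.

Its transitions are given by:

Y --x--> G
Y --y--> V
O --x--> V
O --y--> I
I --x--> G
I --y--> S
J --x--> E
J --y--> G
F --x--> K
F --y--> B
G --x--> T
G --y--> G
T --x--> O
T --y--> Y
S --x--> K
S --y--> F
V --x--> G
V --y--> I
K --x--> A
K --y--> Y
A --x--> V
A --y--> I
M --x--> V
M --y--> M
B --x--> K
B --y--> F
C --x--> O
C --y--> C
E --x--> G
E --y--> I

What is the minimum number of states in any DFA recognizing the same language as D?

First remove the unreachable states {C,M}; 13 states remain.
Start with accepting vs non-accepting: {A,E,G,I,J,K,O,T,V,Y} | {B,F,S}.
On input y, block {A,E,G,I,J,K,O,T,V,Y} splits into {A,E,G,J,K,O,T,V,Y} and {I}.
On input y, block {A,E,G,J,K,O,T,V,Y} splits into {G,J,K,T,Y} and {A,E,O,V}.
Split {G,J,K,T,Y} by δ(·,x) → {J,K,T} and {G,Y}.
Refine {A,E,O,V} on symbol x: members go to different blocks, giving {E,V} and {A,O}.
Split {J,K,T} by δ(·,x) → {K,T} and {J}.
Refine {G,Y} on symbol x: members go to different blocks, giving {Y} and {G}.
Stable partition: {K,T} | {B,F,S} | {I} | {E,V} | {Y} | {A,O} | {J} | {G} — 8 equivalence classes.

8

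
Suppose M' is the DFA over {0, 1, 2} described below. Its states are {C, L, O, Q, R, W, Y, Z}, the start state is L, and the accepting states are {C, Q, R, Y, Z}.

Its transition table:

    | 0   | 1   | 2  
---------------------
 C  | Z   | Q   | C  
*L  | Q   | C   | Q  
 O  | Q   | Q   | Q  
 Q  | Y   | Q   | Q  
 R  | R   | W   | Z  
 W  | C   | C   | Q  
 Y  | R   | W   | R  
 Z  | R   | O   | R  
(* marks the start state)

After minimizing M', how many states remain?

Every state is reachable, so we keep all 8.
Initial partition by acceptance: {C,Q,R,Y,Z} | {L,O,W}.
On input 1, block {C,Q,R,Y,Z} splits into {R,Y,Z} and {C,Q}.
Stable partition: {R,Y,Z} | {L,O,W} | {C,Q} — 3 equivalence classes.

3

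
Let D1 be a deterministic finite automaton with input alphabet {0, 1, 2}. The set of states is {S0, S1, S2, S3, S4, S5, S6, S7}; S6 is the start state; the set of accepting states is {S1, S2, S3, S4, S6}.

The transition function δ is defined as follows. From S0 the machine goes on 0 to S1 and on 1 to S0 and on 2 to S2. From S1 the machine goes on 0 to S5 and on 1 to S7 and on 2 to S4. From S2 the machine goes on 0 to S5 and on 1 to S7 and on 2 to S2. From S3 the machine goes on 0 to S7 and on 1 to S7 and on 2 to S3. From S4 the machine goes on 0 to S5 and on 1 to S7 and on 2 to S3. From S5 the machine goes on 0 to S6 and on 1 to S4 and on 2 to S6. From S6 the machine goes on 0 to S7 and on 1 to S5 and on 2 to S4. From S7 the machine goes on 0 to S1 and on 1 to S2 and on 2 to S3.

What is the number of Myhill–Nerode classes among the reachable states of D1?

Reachable states from the start: {S1,S2,S3,S4,S5,S6,S7}. Unreachable: {S0} — drop them.
Start with accepting vs non-accepting: {S1,S2,S3,S4,S6} | {S5,S7}.
Stable partition: {S1,S2,S3,S4,S6} | {S5,S7} — 2 equivalence classes.

2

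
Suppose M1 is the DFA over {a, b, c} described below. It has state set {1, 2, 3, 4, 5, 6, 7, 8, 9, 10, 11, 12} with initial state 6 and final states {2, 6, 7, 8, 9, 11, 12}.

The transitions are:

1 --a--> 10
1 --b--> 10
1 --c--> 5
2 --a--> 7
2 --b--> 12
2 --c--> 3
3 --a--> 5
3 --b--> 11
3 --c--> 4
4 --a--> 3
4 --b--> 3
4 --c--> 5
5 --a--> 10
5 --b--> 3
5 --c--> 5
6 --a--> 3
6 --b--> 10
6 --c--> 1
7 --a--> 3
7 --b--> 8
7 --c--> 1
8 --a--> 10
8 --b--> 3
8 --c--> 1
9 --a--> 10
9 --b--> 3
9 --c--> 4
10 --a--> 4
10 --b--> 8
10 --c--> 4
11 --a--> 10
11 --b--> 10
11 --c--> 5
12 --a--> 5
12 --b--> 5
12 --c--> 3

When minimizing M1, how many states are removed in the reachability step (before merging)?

4

BFS from 6 reaches {1, 3, 4, 5, 6, 8, 10, 11}; the 4 state(s) 2, 7, 9, 12 are never visited.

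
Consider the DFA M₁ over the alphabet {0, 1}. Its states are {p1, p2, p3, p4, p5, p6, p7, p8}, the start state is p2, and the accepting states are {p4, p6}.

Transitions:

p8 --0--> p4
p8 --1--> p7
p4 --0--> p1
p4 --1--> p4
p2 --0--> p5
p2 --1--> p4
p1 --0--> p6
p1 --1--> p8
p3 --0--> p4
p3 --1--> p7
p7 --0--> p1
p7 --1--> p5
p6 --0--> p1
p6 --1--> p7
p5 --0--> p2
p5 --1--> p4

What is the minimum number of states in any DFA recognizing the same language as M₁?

Reachable states from the start: {p1,p2,p4,p5,p6,p7,p8}. Unreachable: {p3} — drop them.
Start with accepting vs non-accepting: {p4,p6} | {p1,p2,p5,p7,p8}.
Refine {p4,p6} on symbol 1: members go to different blocks, giving {p4} and {p6}.
Split {p1,p2,p5,p7,p8} by δ(·,0) → {p2,p5,p7} and {p1} and {p8}.
Split {p2,p5,p7} by δ(·,0) → {p2,p5} and {p7}.
Stable partition: {p4} | {p2,p5} | {p6} | {p1} | {p8} | {p7} — 6 equivalence classes.

6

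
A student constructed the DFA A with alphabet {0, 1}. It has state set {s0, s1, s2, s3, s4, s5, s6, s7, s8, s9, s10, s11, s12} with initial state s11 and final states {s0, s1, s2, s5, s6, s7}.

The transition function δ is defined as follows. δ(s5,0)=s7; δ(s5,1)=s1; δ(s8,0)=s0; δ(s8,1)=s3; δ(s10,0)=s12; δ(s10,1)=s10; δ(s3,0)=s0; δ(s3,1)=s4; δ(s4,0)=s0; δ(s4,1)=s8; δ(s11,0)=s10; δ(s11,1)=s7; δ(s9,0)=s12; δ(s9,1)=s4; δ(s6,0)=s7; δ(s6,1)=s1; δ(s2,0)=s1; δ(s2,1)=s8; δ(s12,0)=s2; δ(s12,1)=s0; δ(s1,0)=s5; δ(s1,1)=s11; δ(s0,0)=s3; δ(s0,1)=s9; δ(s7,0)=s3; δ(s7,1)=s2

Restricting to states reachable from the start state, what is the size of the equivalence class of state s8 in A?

3

Reachable states from the start: {s0,s1,s2,s3,s4,s5,s7,s8,s9,s10,s11,s12}. Unreachable: {s6} — drop them.
Start with accepting vs non-accepting: {s0,s1,s2,s5,s7} | {s3,s4,s8,s9,s10,s11,s12}.
On input 0, block {s0,s1,s2,s5,s7} splits into {s1,s2,s5} and {s0,s7}.
On input 0, block {s1,s2,s5} splits into {s1,s2} and {s5}.
Refine {s1,s2} on symbol 0: members go to different blocks, giving {s1} and {s2}.
On input 0, block {s3,s4,s8,s9,s10,s11,s12} splits into {s3,s4,s8} and {s9,s10,s11} and {s12}.
Refine {s0,s7} on symbol 1: members go to different blocks, giving {s0} and {s7}.
Refine {s9,s10,s11} on symbol 0: members go to different blocks, giving {s9,s10} and {s11}.
On input 1, block {s9,s10} splits into {s9} and {s10}.
Stable partition: {s1} | {s3,s4,s8} | {s0} | {s5} | {s2} | {s9} | {s12} | {s7} | {s11} | {s10} — 10 equivalence classes.
The equivalence class containing s8 is {s3,s4,s8}, of size 3.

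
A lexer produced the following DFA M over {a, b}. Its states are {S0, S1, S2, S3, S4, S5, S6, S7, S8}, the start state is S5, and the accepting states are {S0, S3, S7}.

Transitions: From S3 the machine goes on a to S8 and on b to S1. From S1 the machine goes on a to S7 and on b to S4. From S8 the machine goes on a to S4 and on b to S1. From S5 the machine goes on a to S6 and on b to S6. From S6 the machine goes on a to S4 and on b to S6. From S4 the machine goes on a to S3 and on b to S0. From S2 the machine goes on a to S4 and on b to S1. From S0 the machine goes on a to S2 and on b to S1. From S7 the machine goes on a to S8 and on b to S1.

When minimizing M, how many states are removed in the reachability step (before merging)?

0

Every one of the 9 states is reachable from S5.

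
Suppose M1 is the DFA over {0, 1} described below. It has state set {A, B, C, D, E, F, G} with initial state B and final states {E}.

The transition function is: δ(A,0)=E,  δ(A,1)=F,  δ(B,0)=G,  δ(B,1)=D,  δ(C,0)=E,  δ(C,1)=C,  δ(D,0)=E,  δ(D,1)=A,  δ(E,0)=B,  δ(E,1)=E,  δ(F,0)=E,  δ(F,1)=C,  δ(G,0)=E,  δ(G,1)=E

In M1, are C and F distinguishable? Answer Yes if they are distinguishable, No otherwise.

No

All states are reachable from the start state.
P0 = {E} | {A,B,C,D,F,G}.
On input 0, block {A,B,C,D,F,G} splits into {A,C,D,F,G} and {B}.
Split {A,C,D,F,G} by δ(·,1) → {A,C,D,F} and {G}.
Stable partition: {E} | {A,C,D,F} | {B} | {G} — 4 equivalence classes.
C and F lie in the same block of the stable partition, so they are equivalent — no string distinguishes them.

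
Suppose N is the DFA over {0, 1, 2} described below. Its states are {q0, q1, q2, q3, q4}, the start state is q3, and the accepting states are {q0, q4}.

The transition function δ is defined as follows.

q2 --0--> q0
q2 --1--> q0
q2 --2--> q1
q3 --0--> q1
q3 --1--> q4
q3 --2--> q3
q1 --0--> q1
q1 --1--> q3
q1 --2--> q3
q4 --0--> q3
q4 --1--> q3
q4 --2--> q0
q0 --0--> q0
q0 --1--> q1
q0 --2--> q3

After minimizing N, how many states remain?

4

First remove the unreachable states {q2}; 4 states remain.
Initial partition by acceptance: {q0,q4} | {q1,q3}.
Split {q0,q4} by δ(·,0) → {q0} and {q4}.
On input 1, block {q1,q3} splits into {q1} and {q3}.
Stable partition: {q0} | {q1} | {q4} | {q3} — 4 equivalence classes.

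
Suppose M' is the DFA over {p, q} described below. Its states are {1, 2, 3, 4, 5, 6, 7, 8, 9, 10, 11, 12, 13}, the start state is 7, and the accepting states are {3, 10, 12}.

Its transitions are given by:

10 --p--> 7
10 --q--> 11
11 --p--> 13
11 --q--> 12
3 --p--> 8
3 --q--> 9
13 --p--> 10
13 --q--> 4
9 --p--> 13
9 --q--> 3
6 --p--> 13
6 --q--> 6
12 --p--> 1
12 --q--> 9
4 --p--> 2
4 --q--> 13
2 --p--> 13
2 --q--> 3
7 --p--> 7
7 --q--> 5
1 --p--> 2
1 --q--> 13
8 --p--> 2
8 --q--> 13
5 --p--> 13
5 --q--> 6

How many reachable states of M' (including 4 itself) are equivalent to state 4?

3

All states are reachable from the start state.
P0 = {3,10,12} | {1,2,4,5,6,7,8,9,11,13}.
Refine {1,2,4,5,6,7,8,9,11,13} on symbol p: members go to different blocks, giving {1,2,4,5,6,7,8,9,11} and {13}.
Split {1,2,4,5,6,7,8,9,11} by δ(·,p) → {2,5,6,9,11} and {1,4,7,8}.
Refine {2,5,6,9,11} on symbol q: members go to different blocks, giving {2,9,11} and {5,6}.
Refine {1,4,7,8} on symbol p: members go to different blocks, giving {1,4,8} and {7}.
Refine {3,10,12} on symbol p: members go to different blocks, giving {3,12} and {10}.
No further refinement is possible. Final partition (7 blocks): {3,12} | {2,9,11} | {13} | {1,4,8} | {5,6} | {7} | {10}.
State 4 belongs to the block {1,4,8}, which has 3 states.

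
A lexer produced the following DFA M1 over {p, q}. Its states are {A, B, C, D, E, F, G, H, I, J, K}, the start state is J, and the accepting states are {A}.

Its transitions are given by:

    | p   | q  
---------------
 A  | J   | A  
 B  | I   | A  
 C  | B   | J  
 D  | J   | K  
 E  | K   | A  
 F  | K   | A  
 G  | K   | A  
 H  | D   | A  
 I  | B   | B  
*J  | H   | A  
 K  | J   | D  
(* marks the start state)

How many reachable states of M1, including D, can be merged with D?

Reachable states from the start: {A,D,H,J,K}. Unreachable: {B,C,E,F,G,I} — drop them.
Start with accepting vs non-accepting: {A} | {D,H,J,K}.
Split {D,H,J,K} by δ(·,q) → {D,K} and {H,J}.
On input p, block {H,J} splits into {H} and {J}.
The partition is now stable with 4 blocks: {A} | {D,K} | {H} | {J}.
The equivalence class containing D is {D,K}, of size 2.

2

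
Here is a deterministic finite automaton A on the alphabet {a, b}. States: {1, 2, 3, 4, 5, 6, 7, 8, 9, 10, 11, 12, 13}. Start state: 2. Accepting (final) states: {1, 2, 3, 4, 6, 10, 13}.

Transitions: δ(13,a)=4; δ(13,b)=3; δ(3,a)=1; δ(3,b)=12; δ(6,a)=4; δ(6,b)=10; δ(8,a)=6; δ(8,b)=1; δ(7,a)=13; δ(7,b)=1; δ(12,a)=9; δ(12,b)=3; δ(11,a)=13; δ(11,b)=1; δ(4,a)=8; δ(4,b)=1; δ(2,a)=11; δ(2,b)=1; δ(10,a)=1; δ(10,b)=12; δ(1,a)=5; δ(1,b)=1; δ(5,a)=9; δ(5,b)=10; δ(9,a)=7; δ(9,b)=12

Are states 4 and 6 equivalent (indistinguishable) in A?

No

Initial partition by acceptance: {1,2,3,4,6,10,13} | {5,7,8,9,11,12}.
On input a, block {1,2,3,4,6,10,13} splits into {3,6,10,13} and {1,2,4}.
On input b, block {3,6,10,13} splits into {3,10} and {6,13}.
On input a, block {5,7,8,9,11,12} splits into {5,9,12} and {7,8,11}.
Split {5,9,12} by δ(·,a) → {5,12} and {9}.
Split {1,2,4} by δ(·,a) → {2,4} and {1}.
Stable partition: {3,10} | {5,12} | {2,4} | {6,13} | {7,8,11} | {9} | {1} — 7 equivalence classes.
4 and 6 end up in different blocks, so they are distinguishable. For instance, the string 'a' is accepted from only 6.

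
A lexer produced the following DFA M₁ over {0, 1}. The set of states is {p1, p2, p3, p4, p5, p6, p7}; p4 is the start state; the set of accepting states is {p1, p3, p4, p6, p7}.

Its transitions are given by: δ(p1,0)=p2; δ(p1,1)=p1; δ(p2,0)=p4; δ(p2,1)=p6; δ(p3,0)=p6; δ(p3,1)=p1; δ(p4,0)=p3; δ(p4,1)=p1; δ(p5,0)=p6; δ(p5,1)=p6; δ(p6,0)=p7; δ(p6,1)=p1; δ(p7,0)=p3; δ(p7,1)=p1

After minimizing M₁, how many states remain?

First remove the unreachable states {p5}; 6 states remain.
P0 = {p1,p3,p4,p6,p7} | {p2}.
Split {p1,p3,p4,p6,p7} by δ(·,0) → {p3,p4,p6,p7} and {p1}.
No further refinement is possible. Final partition (3 blocks): {p3,p4,p6,p7} | {p2} | {p1}.

3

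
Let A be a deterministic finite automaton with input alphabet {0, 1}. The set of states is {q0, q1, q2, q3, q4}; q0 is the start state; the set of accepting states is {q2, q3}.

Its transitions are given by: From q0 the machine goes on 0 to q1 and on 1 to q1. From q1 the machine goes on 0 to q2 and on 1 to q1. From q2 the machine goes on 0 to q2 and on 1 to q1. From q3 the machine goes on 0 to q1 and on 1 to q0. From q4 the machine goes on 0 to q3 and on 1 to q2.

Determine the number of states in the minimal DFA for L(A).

3

States {q3,q4} cannot be reached from the start state, so discard them.
Initial partition by acceptance: {q2} | {q0,q1}.
Refine {q0,q1} on symbol 0: members go to different blocks, giving {q0} and {q1}.
The partition is now stable with 3 blocks: {q2} | {q0} | {q1}.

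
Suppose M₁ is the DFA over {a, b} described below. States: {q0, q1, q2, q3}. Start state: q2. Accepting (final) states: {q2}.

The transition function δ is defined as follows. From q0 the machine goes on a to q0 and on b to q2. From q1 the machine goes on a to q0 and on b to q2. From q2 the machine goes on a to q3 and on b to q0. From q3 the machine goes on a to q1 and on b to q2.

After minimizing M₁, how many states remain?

2

Every state is reachable, so we keep all 4.
Initial partition by acceptance: {q2} | {q0,q1,q3}.
No further refinement is possible. Final partition (2 blocks): {q2} | {q0,q1,q3}.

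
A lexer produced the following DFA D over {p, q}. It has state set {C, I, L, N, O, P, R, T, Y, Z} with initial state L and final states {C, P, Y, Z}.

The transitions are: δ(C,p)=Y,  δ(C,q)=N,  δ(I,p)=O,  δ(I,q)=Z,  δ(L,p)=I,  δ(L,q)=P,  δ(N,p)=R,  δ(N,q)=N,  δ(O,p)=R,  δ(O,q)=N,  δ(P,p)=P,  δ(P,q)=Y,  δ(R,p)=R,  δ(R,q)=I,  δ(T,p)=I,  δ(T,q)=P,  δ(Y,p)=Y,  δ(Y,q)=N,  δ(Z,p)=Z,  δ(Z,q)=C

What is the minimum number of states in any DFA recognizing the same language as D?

6

Reachable states from the start: {C,I,L,N,O,P,R,Y,Z}. Unreachable: {T} — drop them.
Start with accepting vs non-accepting: {C,P,Y,Z} | {I,L,N,O,R}.
Split {C,P,Y,Z} by δ(·,q) → {P,Z} and {C,Y}.
Split {I,L,N,O,R} by δ(·,q) → {N,O,R} and {I,L}.
On input q, block {N,O,R} splits into {N,O} and {R}.
On input p, block {I,L} splits into {L} and {I}.
The partition is now stable with 6 blocks: {P,Z} | {N,O} | {C,Y} | {L} | {R} | {I}.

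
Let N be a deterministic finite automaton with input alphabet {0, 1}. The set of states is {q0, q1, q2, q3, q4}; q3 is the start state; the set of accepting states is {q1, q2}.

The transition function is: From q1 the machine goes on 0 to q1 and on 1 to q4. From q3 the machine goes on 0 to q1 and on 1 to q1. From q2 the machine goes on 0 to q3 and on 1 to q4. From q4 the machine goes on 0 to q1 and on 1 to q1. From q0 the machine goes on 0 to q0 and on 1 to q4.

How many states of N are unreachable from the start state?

2

Starting at q3 and following transitions, the reachable set is {q1, q3, q4}. That leaves q0, q2 unreachable — 2 in total.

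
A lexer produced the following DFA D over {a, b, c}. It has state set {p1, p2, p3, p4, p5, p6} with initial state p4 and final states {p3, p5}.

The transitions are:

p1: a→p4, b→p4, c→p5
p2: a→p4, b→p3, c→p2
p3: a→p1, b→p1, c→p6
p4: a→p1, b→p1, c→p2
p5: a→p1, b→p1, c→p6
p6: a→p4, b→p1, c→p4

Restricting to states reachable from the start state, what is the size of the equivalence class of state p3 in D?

2

P0 = {p3,p5} | {p1,p2,p4,p6}.
Split {p1,p2,p4,p6} by δ(·,b) → {p1,p4,p6} and {p2}.
Split {p1,p4,p6} by δ(·,c) → {p1} and {p4} and {p6}.
No further refinement is possible. Final partition (5 blocks): {p3,p5} | {p1} | {p2} | {p4} | {p6}.
The equivalence class containing p3 is {p3,p5}, of size 2.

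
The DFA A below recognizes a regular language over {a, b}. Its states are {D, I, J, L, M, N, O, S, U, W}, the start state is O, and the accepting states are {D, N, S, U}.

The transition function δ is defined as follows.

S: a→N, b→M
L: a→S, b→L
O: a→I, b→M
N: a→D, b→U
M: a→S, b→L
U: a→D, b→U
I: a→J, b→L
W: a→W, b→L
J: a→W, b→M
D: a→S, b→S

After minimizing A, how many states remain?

5

Every state is reachable, so we keep all 10.
P0 = {D,N,S,U} | {I,J,L,M,O,W}.
Refine {D,N,S,U} on symbol b: members go to different blocks, giving {D,N,U} and {S}.
Refine {D,N,U} on symbol a: members go to different blocks, giving {N,U} and {D}.
On input a, block {I,J,L,M,O,W} splits into {I,J,O,W} and {L,M}.
The partition is now stable with 5 blocks: {N,U} | {I,J,O,W} | {S} | {D} | {L,M}.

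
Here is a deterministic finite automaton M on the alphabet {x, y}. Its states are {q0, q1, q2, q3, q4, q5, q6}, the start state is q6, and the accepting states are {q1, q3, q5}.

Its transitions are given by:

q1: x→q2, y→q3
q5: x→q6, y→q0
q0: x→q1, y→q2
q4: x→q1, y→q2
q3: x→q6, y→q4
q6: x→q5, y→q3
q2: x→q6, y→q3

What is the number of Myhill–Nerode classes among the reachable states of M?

All states are reachable from the start state.
P0 = {q1,q3,q5} | {q0,q2,q4,q6}.
On input y, block {q1,q3,q5} splits into {q3,q5} and {q1}.
On input x, block {q0,q2,q4,q6} splits into {q0,q4} and {q2} and {q6}.
No further refinement is possible. Final partition (5 blocks): {q3,q5} | {q0,q4} | {q1} | {q2} | {q6}.

5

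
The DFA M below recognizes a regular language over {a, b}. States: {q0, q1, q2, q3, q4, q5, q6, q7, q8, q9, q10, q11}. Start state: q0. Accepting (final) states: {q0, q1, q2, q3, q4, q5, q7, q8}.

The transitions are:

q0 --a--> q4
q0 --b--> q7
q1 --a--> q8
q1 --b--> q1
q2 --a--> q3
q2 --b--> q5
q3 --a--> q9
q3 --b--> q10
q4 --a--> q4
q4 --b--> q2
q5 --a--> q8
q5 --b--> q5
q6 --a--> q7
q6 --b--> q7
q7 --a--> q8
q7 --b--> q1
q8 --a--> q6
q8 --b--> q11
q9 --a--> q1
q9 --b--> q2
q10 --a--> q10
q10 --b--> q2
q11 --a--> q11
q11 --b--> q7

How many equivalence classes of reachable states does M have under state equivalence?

Every state is reachable, so we keep all 12.
Start with accepting vs non-accepting: {q0,q1,q2,q3,q4,q5,q7,q8} | {q6,q9,q10,q11}.
Split {q0,q1,q2,q3,q4,q5,q7,q8} by δ(·,a) → {q0,q1,q2,q4,q5,q7} and {q3,q8}.
On input a, block {q0,q1,q2,q4,q5,q7} splits into {q1,q2,q5,q7} and {q0,q4}.
Refine {q6,q9,q10,q11} on symbol a: members go to different blocks, giving {q6,q9} and {q10,q11}.
Stable partition: {q1,q2,q5,q7} | {q6,q9} | {q3,q8} | {q0,q4} | {q10,q11} — 5 equivalence classes.

5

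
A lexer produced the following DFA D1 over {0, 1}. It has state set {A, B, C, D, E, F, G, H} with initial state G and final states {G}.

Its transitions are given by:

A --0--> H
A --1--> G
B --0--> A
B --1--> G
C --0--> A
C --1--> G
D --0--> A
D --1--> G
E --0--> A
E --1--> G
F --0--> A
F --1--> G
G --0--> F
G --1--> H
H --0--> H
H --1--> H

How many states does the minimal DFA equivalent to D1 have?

4

First remove the unreachable states {B,C,D,E}; 4 states remain.
Initial partition by acceptance: {G} | {A,F,H}.
Split {A,F,H} by δ(·,1) → {A,F} and {H}.
Refine {A,F} on symbol 0: members go to different blocks, giving {A} and {F}.
No further refinement is possible. Final partition (4 blocks): {G} | {A} | {H} | {F}.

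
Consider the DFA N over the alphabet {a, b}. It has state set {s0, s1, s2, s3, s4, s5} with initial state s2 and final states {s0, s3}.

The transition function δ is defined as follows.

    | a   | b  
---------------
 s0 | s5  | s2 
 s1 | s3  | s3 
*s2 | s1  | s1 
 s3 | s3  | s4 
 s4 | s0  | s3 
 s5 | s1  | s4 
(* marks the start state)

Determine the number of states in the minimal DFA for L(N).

6

Start with accepting vs non-accepting: {s0,s3} | {s1,s2,s4,s5}.
On input a, block {s0,s3} splits into {s0} and {s3}.
On input a, block {s1,s2,s4,s5} splits into {s2,s5} and {s1} and {s4}.
Refine {s2,s5} on symbol b: members go to different blocks, giving {s2} and {s5}.
The partition is now stable with 6 blocks: {s0} | {s2} | {s3} | {s1} | {s4} | {s5}.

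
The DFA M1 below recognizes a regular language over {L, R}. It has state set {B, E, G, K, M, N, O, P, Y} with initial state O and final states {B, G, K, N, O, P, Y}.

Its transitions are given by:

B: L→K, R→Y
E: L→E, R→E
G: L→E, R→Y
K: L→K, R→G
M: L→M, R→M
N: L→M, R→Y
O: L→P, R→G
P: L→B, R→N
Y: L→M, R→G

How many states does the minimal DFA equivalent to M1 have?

Every state is reachable, so we keep all 9.
Initial partition by acceptance: {B,G,K,N,O,P,Y} | {E,M}.
On input L, block {B,G,K,N,O,P,Y} splits into {B,K,O,P} and {G,N,Y}.
Stable partition: {B,K,O,P} | {E,M} | {G,N,Y} — 3 equivalence classes.

3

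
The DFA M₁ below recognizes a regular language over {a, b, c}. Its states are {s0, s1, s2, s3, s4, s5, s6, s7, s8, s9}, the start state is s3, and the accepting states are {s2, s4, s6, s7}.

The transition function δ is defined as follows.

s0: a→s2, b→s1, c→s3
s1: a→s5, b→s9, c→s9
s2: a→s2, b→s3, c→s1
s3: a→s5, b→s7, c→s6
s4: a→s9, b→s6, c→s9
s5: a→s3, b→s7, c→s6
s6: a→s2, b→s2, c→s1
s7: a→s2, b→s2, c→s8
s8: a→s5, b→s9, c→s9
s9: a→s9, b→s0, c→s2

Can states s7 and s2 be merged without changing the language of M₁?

No

Reachable states from the start: {s0,s1,s2,s3,s5,s6,s7,s8,s9}. Unreachable: {s4} — drop them.
P0 = {s2,s6,s7} | {s0,s1,s3,s5,s8,s9}.
Split {s2,s6,s7} by δ(·,b) → {s6,s7} and {s2}.
Refine {s0,s1,s3,s5,s8,s9} on symbol a: members go to different blocks, giving {s1,s3,s5,s8,s9} and {s0}.
On input b, block {s1,s3,s5,s8,s9} splits into {s1,s8} and {s3,s5} and {s9}.
Stable partition: {s6,s7} | {s1,s8} | {s2} | {s0} | {s3,s5} | {s9} — 6 equivalence classes.
s7 and s2 end up in different blocks, so they are distinguishable. For instance, the string 'b' is accepted from only s7.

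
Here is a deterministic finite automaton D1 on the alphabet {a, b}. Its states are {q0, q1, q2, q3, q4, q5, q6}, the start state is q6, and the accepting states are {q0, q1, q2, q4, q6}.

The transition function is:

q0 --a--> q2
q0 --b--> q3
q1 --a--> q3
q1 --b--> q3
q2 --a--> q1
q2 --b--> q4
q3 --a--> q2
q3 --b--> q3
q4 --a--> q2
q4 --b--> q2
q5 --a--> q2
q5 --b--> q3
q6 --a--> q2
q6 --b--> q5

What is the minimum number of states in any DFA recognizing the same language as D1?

5

Reachable states from the start: {q1,q2,q3,q4,q5,q6}. Unreachable: {q0} — drop them.
P0 = {q1,q2,q4,q6} | {q3,q5}.
Refine {q1,q2,q4,q6} on symbol a: members go to different blocks, giving {q2,q4,q6} and {q1}.
Refine {q2,q4,q6} on symbol a: members go to different blocks, giving {q4,q6} and {q2}.
On input b, block {q4,q6} splits into {q4} and {q6}.
No further refinement is possible. Final partition (5 blocks): {q4} | {q3,q5} | {q1} | {q2} | {q6}.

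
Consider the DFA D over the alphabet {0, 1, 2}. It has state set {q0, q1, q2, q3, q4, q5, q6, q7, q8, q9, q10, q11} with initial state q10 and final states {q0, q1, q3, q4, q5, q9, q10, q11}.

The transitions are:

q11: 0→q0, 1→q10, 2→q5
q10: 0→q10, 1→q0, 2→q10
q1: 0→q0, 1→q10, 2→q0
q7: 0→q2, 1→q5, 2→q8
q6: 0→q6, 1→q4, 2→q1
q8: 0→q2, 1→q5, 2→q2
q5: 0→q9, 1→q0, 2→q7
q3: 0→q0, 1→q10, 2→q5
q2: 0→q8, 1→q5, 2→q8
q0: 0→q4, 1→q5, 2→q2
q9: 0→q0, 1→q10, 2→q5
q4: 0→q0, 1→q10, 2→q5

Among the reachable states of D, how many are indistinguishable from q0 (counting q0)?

2

Reachable states from the start: {q0,q2,q4,q5,q7,q8,q9,q10}. Unreachable: {q1,q3,q6,q11} — drop them.
Start with accepting vs non-accepting: {q0,q4,q5,q9,q10} | {q2,q7,q8}.
On input 2, block {q0,q4,q5,q9,q10} splits into {q4,q9,q10} and {q0,q5}.
Refine {q4,q9,q10} on symbol 0: members go to different blocks, giving {q4,q9} and {q10}.
The partition is now stable with 4 blocks: {q4,q9} | {q2,q7,q8} | {q0,q5} | {q10}.
State q0 belongs to the block {q0,q5}, which has 2 states.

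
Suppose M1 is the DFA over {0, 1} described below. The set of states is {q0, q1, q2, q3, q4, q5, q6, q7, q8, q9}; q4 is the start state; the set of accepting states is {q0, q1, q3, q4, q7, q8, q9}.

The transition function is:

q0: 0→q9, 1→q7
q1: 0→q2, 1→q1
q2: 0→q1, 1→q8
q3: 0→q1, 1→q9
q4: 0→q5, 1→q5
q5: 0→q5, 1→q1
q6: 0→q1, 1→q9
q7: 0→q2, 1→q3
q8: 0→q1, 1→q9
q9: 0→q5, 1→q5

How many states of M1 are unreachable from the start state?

Starting at q4 and following transitions, the reachable set is {q1, q2, q4, q5, q8, q9}. That leaves q0, q3, q6, q7 unreachable — 4 in total.

4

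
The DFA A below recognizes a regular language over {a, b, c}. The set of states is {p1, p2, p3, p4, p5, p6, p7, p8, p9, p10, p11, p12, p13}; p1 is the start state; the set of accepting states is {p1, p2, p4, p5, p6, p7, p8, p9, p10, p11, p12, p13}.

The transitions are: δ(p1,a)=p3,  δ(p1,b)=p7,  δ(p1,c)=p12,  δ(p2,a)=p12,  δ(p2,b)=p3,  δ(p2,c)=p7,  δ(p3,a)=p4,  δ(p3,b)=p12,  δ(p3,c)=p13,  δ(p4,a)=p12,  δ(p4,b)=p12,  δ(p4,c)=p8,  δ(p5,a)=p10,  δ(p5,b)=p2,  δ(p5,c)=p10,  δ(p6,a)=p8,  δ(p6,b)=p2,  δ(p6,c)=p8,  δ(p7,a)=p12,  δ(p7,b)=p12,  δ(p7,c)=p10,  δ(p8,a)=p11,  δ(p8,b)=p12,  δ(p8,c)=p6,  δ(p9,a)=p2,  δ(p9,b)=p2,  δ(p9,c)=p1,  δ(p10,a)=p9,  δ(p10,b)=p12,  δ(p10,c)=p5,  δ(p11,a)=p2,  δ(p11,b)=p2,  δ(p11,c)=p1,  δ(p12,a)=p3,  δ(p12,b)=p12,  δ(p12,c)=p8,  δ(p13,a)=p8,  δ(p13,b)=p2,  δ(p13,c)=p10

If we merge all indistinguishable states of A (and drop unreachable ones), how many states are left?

8

All states are reachable from the start state.
Initial partition by acceptance: {p1,p2,p4,p5,p6,p7,p8,p9,p10,p11,p12,p13} | {p3}.
Split {p1,p2,p4,p5,p6,p7,p8,p9,p10,p11,p12,p13} by δ(·,a) → {p2,p4,p5,p6,p7,p8,p9,p10,p11,p13} and {p1,p12}.
On input a, block {p2,p4,p5,p6,p7,p8,p9,p10,p11,p13} splits into {p5,p6,p8,p9,p10,p11,p13} and {p2,p4,p7}.
Split {p5,p6,p8,p9,p10,p11,p13} by δ(·,a) → {p5,p6,p8,p10,p13} and {p9,p11}.
Refine {p5,p6,p8,p10,p13} on symbol a: members go to different blocks, giving {p5,p6,p13} and {p8,p10}.
Split {p1,p12} by δ(·,b) → {p1} and {p12}.
Split {p2,p4,p7} by δ(·,b) → {p4,p7} and {p2}.
Stable partition: {p5,p6,p13} | {p3} | {p1} | {p4,p7} | {p9,p11} | {p8,p10} | {p12} | {p2} — 8 equivalence classes.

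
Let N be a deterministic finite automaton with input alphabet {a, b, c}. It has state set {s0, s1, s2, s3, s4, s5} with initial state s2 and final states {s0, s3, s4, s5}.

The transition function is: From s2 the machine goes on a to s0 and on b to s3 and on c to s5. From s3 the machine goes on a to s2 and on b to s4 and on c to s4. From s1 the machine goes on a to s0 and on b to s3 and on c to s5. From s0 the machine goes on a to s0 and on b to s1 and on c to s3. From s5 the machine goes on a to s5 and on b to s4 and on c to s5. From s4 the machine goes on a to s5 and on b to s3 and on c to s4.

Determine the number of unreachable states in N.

0

Exploring from s2, all states are eventually visited, so none are unreachable.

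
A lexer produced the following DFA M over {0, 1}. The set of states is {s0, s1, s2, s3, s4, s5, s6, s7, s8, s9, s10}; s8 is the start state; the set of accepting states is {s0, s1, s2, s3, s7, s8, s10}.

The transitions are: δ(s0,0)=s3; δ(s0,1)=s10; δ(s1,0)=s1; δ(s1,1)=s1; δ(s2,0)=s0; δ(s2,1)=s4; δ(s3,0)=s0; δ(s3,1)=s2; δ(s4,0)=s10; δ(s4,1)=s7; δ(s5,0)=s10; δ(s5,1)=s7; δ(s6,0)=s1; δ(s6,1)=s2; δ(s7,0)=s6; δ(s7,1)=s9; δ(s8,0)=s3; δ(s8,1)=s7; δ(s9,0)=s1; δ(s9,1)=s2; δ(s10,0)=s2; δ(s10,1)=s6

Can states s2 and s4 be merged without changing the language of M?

Reachable states from the start: {s0,s1,s2,s3,s4,s6,s7,s8,s9,s10}. Unreachable: {s5} — drop them.
Initial partition by acceptance: {s0,s1,s2,s3,s7,s8,s10} | {s4,s6,s9}.
On input 0, block {s0,s1,s2,s3,s7,s8,s10} splits into {s0,s1,s2,s3,s8,s10} and {s7}.
On input 1, block {s0,s1,s2,s3,s8,s10} splits into {s0,s1,s3} and {s2,s10} and {s8}.
On input 1, block {s0,s1,s3} splits into {s0,s3} and {s1}.
Split {s4,s6,s9} by δ(·,0) → {s6,s9} and {s4}.
Refine {s2,s10} on symbol 0: members go to different blocks, giving {s2} and {s10}.
Split {s0,s3} by δ(·,1) → {s0} and {s3}.
The partition is now stable with 9 blocks: {s0} | {s6,s9} | {s7} | {s2} | {s8} | {s1} | {s4} | {s10} | {s3}.
s2 and s4 end up in different blocks, so they are distinguishable. For instance, the string 'ε' is accepted from only s2.

No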